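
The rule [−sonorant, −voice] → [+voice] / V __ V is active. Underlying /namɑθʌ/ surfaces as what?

[namɑðʌ]

Only /θ/ occurs between two vowels (/ɑ/ __ /ʌ/) and matches the structural description. It is a voiceless dental fricative, so [−sonorant, −voice] holds; changing it to [+voice] with all other features held fixed yields /ð/ (voiced dental fricative). No other segment meets both the structural description and the environment, so the output is [namɑðʌ].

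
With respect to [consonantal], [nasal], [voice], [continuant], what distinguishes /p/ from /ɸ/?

[continuant]

The two segments share [+consonantal], [-nasal], [-voice]. The only feature from the list on which they differ: /p/ is [-continuant] while /ɸ/ is [+continuant].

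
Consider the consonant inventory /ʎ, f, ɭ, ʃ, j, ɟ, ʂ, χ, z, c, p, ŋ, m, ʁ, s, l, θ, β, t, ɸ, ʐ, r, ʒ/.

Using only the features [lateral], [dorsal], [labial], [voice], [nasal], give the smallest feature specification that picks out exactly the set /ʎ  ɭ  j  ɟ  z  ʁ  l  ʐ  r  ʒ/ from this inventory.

[+voice, −nasal, −labial]

The class [+voice], [−nasal], [−labial] has exactly /ʎ, ɭ, j, ɟ, z, ʁ, l, ʐ, r, ʒ/ as its extension in this inventory. No smaller conjunction from the listed features achieves this: [−nasal, −labial] alone would also admit /ʃ, ʂ, χ, c, …/; [+voice, −labial] alone would also admit /ŋ/; [+voice, −nasal] alone would also admit /β/; and checking the remaining two-feature bundles turns up none with this extension.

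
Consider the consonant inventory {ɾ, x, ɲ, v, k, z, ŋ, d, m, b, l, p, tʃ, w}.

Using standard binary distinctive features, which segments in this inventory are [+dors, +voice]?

Among the inventory, the [+dorsal] segments are /x, ɲ, k, ŋ, w/.
Within that set, [+voice] leaves /ɲ, ŋ, w/.

ɲ, ŋ, w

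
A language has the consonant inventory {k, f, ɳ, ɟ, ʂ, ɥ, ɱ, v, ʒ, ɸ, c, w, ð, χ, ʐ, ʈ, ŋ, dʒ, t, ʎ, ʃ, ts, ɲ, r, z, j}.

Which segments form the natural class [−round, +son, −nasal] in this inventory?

Eliminate segments failing any feature: /k, f, ɟ, ʂ, v, ʒ, ɸ, c, ð, χ, ʐ, ʈ, dʒ, t, ʃ, ts, z/ are [−sonorant]; /ɳ, ɱ, ŋ, ɲ/ are [+nasal]; /ɥ, w/ are [+round]. The remaining /ʎ, r, j/ satisfy [−round], [+sonorant], [−nasal].

ʎ, r, j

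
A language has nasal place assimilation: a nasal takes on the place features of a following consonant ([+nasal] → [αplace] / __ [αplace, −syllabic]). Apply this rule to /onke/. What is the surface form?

[oŋke]

The only nasal preceding a consonant is /n/ before /k/. /k/ is [+dorsal], so /n/ → /ŋ/, giving [oŋke].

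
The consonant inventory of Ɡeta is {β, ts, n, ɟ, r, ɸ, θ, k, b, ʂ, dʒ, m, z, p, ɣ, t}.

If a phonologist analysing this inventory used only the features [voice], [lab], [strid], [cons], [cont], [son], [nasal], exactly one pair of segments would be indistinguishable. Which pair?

On the given features, /t/ and /k/ have an identical profile: [-voice], [-labial], [-strident], [+consonantal], [-continuant], [-sonorant], [-nasal]. No other two segments in the inventory coincide on all 7 features. (They do differ in [coronal] and [dorsal], which are not among the given features.)

t, k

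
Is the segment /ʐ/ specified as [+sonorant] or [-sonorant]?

As the voiced retroflex fricative, /ʐ/ is [-sonorant].

[-sonorant]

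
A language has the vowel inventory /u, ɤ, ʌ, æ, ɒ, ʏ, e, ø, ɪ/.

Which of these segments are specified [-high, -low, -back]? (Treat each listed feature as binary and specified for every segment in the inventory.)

Eliminate segments failing any feature: /u, ʏ, ɪ/ are [+high]; /ɤ, ʌ/ are [+back]; /æ, ɒ/ are [+low]. The remaining /e, ø/ satisfy [-high], [-low], [-back].

e, ø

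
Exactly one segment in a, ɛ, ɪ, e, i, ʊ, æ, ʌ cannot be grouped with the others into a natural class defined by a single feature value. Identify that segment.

ʊ

/ʌ, i, a, æ, e, ɪ, ɛ/ are all [-round], but /ʊ/ (high back rounded lax vowel) is [+round]. No other single segment can be removed to leave a set sharing one feature value that the removed segment lacks, so /ʊ/ is the odd one out.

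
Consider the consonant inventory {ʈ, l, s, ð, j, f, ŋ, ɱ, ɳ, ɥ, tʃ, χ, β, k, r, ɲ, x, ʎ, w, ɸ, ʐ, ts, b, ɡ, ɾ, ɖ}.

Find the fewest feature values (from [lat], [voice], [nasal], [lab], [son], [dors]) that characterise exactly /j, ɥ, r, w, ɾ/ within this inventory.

[+son, -nasal, -lat]

Every target segment is [+sonorant], [-nasal], [-lateral]; each remaining inventory member fails at least one of these. Each conjunct is needed — [-nasal, -lateral] alone would also admit /ʈ, s, ð, f, …/; [+sonorant, -lateral] alone would also admit /ŋ, ɱ, ɳ, ɲ/; [+sonorant, -nasal] alone would also admit /l, ʎ/ — and no other combination of two listed features has exactly this extension, so three is the minimum.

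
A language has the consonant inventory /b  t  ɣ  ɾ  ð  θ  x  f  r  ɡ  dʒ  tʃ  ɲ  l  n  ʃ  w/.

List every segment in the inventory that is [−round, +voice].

Eliminate segments failing any feature: /t, θ, x, f, tʃ, ʃ/ are [−voice]; /w/ is [+round]. The remaining /b, ɣ, ɾ, ð, r, ɡ, dʒ, ɲ, l, n/ satisfy [−round], [+voice].

b, ɣ, ɾ, ð, r, ɡ, dʒ, ɲ, l, n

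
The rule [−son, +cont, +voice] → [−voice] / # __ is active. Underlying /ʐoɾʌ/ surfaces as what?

[ʂoɾʌ]

Only the initial segment /ʐ/ is both word-initial and matches the structural description. It is a voiced retroflex fricative, so [−son, +cont, +voice] holds; changing it to [−voice] with all other features held fixed yields /ʂ/ (voiceless retroflex fricative). No other segment meets both the structural description and the environment, so the output is [ʂoɾʌ].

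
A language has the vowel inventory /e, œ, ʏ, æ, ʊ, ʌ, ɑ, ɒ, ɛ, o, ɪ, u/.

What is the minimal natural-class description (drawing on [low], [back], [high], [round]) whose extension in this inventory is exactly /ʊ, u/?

[+high, +back]

The class [+high], [+back] has exactly /ʊ, u/ as its extension in this inventory. No smaller conjunction from the listed features achieves this: [+back] alone would also admit /ʌ, ɑ, ɒ, o/; [+high] alone would also admit /ʏ, ɪ/; and checking the remaining single features turns up none with this extension.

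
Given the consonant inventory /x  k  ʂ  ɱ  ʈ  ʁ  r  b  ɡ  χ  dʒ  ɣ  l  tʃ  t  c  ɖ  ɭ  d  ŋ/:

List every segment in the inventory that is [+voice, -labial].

ʁ, r, ɡ, dʒ, ɣ, l, ɖ, ɭ, d, ŋ

Checking each segment against [+voice], [-labial]: /ʁ/ (voiced uvular fricative), /r/ (alveolar trill), /ɡ/ (voiced velar stop), /dʒ/ (voiced postalveolar affricate), /ɣ/ (voiced velar fricative), /l/ (alveolar lateral approximant), among others, satisfy every feature; every other segment in the inventory fails at least one.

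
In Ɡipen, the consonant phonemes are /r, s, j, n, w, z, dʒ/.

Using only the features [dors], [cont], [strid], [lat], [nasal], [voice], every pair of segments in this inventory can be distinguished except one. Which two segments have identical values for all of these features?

j, w

Both /j/ and /w/ are [+dorsal], [+continuant], [−strident], [−lateral], [−nasal], [+voice]. Since the list omits [labial], [round] and [back] — which do distinguish the palatal glide from the labial-velar glide — this pair collapses; all other pairs remain distinct.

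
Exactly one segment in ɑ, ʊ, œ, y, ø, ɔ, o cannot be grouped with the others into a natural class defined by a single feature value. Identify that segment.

ɑ

The remaining segments after removing /ɑ/ share [+round]; /ɑ/ (low back unrounded vowel) is [−round]. For every other candidate removal, the leftover set fails to share any single feature value that the removed segment lacks.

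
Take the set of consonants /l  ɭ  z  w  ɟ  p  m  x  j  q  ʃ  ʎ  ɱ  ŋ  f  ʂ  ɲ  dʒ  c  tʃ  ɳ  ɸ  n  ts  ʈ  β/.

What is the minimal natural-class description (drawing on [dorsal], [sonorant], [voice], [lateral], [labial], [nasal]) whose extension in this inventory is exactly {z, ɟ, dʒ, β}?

[-sonorant, +voice]

The class [-sonorant], [+voice] has exactly /z, ɟ, dʒ, β/ as its extension in this inventory. No smaller conjunction from the listed features achieves this: [+voice] alone would also admit /l, ɭ, w, m, …/; [-sonorant] alone would also admit /p, x, q, ʃ, …/; and checking the remaining single features turns up none with this extension.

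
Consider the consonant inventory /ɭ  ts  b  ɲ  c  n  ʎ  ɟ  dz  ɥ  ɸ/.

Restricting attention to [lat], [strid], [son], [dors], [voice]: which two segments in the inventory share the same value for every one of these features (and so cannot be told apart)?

On the given features, /ɲ/ and /ɥ/ have an identical profile: [−lateral], [−strident], [+sonorant], [+dorsal], [+voice]. No other two segments in the inventory coincide on all 5 features. (They do differ in [nasal], [continuant], [labial] and [round], which are not among the given features.)

ɲ, ɥ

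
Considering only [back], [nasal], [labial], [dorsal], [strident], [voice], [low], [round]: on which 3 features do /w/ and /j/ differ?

[labial], [round], [back]

The two segments share [−nasal], [+dorsal], [−strident], [+voice], [−low]. The only features from the list on which they differ: /w/ is [+labial] while /j/ is [−labial]; /w/ is [+round] while /j/ is [−round]; /w/ is [+back] while /j/ is [−back].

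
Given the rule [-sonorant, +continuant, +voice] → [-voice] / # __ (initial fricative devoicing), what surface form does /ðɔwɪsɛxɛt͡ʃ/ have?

/ð/ satisfies [-sonorant, +continuant, +voice] and sits in # __. The [-voice] counterpart of the voiced dental fricative is /θ/. Other segments in /ðɔwɪsɛxɛt͡ʃ/ either fail the structural description or are not in the environment, so the surface form is [θɔwɪsɛxɛt͡ʃ].

[θɔwɪsɛxɛt͡ʃ]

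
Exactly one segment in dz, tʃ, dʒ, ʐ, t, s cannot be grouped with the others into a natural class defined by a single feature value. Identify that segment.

t

The remaining segments after removing /t/ share [+strident]; /t/ (voiceless alveolar stop) is [-strident]. For every other candidate removal, the leftover set fails to share any single feature value that the removed segment lacks.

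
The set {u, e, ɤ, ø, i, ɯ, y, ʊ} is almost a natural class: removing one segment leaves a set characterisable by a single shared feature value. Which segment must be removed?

ʊ

/ø, ɤ, e, i, y, u, ɯ/ are all [+tense], but /ʊ/ (high back rounded lax vowel) is [-tense]. No other single segment can be removed to leave a set sharing one feature value that the removed segment lacks, so /ʊ/ is the odd one out.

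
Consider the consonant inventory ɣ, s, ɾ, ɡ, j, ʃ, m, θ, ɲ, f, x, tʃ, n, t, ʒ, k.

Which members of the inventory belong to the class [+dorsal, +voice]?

Checking each segment against [+dorsal], [+voice]: /ɣ/ (voiced velar fricative), /ɡ/ (voiced velar stop), /j/ (palatal glide), /ɲ/ (palatal nasal) satisfy every feature; every other segment in the inventory fails at least one.

ɣ, ɡ, j, ɲ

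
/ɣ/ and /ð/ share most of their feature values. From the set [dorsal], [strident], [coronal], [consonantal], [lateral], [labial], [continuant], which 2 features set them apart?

The two segments share [−strident], [+consonantal], [−lateral], [−labial], [+continuant]. The only features from the list on which they differ: /ɣ/ is [−coronal] while /ð/ is [+coronal]; /ɣ/ is [+dorsal] while /ð/ is [−dorsal].

[coronal], [dorsal]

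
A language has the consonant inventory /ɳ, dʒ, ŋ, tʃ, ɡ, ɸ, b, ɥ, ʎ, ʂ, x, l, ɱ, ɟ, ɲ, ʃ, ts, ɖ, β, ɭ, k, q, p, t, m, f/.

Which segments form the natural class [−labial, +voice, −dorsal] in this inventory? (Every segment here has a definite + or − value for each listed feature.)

Eliminate segments failing any feature: /ŋ, ɡ, ʎ, ɟ, ɲ/ are [+dorsal]; /tʃ, ʂ, x, ʃ, ts, k, q, t/ are [−voice]; /ɸ, b, ɥ, ɱ, β, p, m, f/ are [+labial]. The remaining /ɳ, dʒ, l, ɖ, ɭ/ satisfy [−labial], [+voice], [−dorsal].

ɳ, dʒ, l, ɖ, ɭ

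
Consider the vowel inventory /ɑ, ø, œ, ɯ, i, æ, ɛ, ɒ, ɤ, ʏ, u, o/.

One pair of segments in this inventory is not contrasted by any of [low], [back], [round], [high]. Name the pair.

ø, œ

On the given features, /ø/ and /œ/ have an identical profile: [−low], [−back], [+round], [−high]. No other two segments in the inventory coincide on all 4 features. (They do differ in [tense], which is not among the given features.)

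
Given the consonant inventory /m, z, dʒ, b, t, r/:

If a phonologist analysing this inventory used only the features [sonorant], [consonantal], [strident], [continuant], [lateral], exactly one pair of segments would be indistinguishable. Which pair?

Both /t/ and /b/ are [-sonorant], [+consonantal], [-strident], [-continuant], [-lateral]. Since the list omits [voice], [labial] and [coronal] — which do distinguish the voiceless alveolar stop from the voiced bilabial stop — this pair collapses; all other pairs remain distinct.

t, b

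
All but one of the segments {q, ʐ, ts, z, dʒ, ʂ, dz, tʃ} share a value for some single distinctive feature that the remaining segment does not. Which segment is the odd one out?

q

[strident] (equivalently [coronal], [dorsal]) groups all but one: /dz, ʐ, tʃ, ʂ, z, ts, dʒ/ share [+strident] while /q/ (voiceless uvular stop) alone is [−strident]. Removing any other segment would not leave a single-feature class that excludes it.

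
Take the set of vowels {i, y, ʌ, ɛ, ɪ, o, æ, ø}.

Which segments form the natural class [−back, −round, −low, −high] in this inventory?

Eliminate segments failing any feature: /i, ɪ/ are [+high]; /y, ø/ are [+round]; /ʌ, o/ are [+back]; /æ/ is [+low]. The remaining /ɛ/ satisfy [−back], [−round], [−low], [−high].

ɛ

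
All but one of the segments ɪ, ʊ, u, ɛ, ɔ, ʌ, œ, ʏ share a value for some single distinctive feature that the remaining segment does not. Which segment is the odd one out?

u

[tense] groups all but one: /ɛ, œ, ʌ, ʊ, ʏ, ɔ, ɪ/ share [-tense] while /u/ (high back rounded tense vowel) alone is [+tense]. Removing any other segment would not leave a single-feature class that excludes it.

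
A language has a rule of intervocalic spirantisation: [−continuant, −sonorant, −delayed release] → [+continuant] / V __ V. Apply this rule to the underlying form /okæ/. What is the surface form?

/k/ satisfies [−continuant, −sonorant, −delayed release] and sits in V __ V. The [+continuant] counterpart of the voiceless velar stop is /x/. Other segments in /okæ/ either fail the structural description or are not in the environment, so the surface form is [oxæ].

[oxæ]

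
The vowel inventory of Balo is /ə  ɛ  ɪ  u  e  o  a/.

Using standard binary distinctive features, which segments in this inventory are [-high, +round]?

Among the inventory, the [-high] segments are /ə, ɛ, e, o, a/.
Among these, [+round] leaves /o/.

o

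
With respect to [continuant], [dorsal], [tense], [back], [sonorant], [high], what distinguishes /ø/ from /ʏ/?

[high], [tense]

The two segments share [+continuant], [+dorsal], [-back], [+sonorant]. The only features from the list on which they differ: /ø/ is [-high] while /ʏ/ is [+high]; /ø/ is [+tense] while /ʏ/ is [-tense].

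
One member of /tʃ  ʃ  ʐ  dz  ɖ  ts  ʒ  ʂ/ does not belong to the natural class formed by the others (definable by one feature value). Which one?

/ʃ, ʂ, ʒ, ʐ, ts, tʃ, dz/ are all [+strident], but /ɖ/ (voiced retroflex stop) is [−strident]. No other single segment can be removed to leave a set sharing one feature value that the removed segment lacks, so /ɖ/ is the odd one out.

ɖ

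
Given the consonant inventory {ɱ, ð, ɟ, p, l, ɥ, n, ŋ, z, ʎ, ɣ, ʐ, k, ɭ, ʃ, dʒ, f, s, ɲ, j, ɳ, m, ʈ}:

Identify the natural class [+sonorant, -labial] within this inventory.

l, n, ŋ, ʎ, ɭ, ɲ, j, ɳ

Checking each segment against [+sonorant], [-labial]: /l/ (alveolar lateral approximant), /n/ (alveolar nasal), /ŋ/ (velar nasal), /ʎ/ (palatal lateral approximant), /ɭ/ (retroflex lateral approximant), /ɲ/ (palatal nasal), among others, satisfy every feature; every other segment in the inventory fails at least one.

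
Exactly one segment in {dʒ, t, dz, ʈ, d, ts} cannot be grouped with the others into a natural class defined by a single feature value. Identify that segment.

dʒ

The remaining segments after removing /dʒ/ share [−distributed]; /dʒ/ (voiced postalveolar affricate) is [+distributed]. For every other candidate removal, the leftover set fails to share any single feature value that the removed segment lacks.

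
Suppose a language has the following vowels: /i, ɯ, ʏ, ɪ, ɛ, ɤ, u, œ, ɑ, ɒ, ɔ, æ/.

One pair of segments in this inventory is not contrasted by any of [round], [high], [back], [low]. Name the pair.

ɪ, i

On the given features, /ɪ/ and /i/ have an identical profile: [-round], [+high], [-back], [-low]. No other two segments in the inventory coincide on all 4 features. (They do differ in [tense], which is not among the given features.)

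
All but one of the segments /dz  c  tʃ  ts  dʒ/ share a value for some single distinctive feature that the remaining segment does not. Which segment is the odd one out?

c

The remaining segments after removing /c/ share [+delayed release]; /c/ (voiceless palatal stop) is [-delayed release]. For every other candidate removal, the leftover set fails to share any single feature value that the removed segment lacks.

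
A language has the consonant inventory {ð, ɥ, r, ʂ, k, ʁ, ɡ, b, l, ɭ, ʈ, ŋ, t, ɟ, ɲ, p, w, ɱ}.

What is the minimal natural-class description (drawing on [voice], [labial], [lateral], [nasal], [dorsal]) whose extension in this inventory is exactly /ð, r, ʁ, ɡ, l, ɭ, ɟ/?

[+voice, -nasal, -labial]

/ð, r, ʁ, ɡ, l, ɭ, ɟ/ are all [+voice], [-nasal], [-labial], and no other segment in the inventory matches all three values. Dropping any one of them over-generates: [-nasal, -labial] alone would also admit /ʂ, k, ʈ, t/; [+voice, -labial] alone would also admit /ŋ, ɲ/; [+voice, -nasal] alone would also admit /ɥ, b, w/. No other combination of two listed features picks out exactly this set either, so fewer than three features will not do.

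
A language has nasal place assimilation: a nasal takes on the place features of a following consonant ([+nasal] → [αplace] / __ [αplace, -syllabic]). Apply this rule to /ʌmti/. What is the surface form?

/m/ sits before the [+coronal] consonant /t/, so it takes on [+coronal] and surfaces as /n/. The rest of the form is unaffected: [ʌnti].

[ʌnti]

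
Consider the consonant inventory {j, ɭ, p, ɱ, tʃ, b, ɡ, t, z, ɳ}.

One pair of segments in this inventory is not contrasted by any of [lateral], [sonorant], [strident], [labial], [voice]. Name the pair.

On the given features, /j/ and /ɳ/ have an identical profile: [−lateral], [+sonorant], [−strident], [−labial], [+voice]. No other two segments in the inventory coincide on all 5 features. (They do differ in [nasal], [continuant] and [dorsal], which are not among the given features.)

j, ɳ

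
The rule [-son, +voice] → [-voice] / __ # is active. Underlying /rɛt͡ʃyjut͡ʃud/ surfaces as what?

[rɛt͡ʃyjut͡ʃut]

/d/ satisfies [-son, +voice] and sits in __ #. The [-voice] counterpart of the voiced alveolar stop is /t/. Other segments in /rɛt͡ʃyjut͡ʃud/ either fail the structural description or are not in the environment, so the surface form is [rɛt͡ʃyjut͡ʃut].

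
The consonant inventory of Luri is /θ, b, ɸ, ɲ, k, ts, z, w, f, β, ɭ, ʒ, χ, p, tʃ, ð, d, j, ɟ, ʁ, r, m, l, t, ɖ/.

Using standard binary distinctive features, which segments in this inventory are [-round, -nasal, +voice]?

b, z, β, ɭ, ʒ, ð, d, j, ɟ, ʁ, r, l, ɖ

Eliminate segments failing any feature: /θ, ɸ, k, ts, f, χ, p, tʃ, t/ are [-voice]; /ɲ, m/ are [+nasal]; /w/ is [+round]. The remaining /b, z, β, ɭ, ʒ, ð, d, j, ɟ, ʁ, r, l, ɖ/ satisfy [-round], [-nasal], [+voice].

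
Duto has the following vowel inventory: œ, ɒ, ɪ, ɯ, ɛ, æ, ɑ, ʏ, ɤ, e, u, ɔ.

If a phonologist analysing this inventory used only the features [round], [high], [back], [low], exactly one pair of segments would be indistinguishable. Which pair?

ɛ, e

/ɛ/ (mid front unrounded lax vowel) and /e/ (mid front unrounded tense vowel) are both [−round], [−high], [−back], [−low], so none of the listed features separates them. (They do differ in [tense], which is not among the given features.) Every other pair in the inventory differs on at least one listed feature.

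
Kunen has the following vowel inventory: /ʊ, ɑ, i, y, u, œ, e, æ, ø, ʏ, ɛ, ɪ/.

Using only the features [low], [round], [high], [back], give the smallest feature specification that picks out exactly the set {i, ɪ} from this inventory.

/i, ɪ/ are all [+high], [-round], and no other segment in the inventory matches both values. Dropping any one of them over-generates: [-round] alone would also admit /ɑ, e, æ, ɛ/; [+high] alone would also admit /ʊ, y, u, ʏ/. No other single listed feature picks out exactly this set either, so fewer than two features will not do.

[+high, -round]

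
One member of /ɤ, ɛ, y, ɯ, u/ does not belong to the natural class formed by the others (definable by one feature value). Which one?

ɛ

/y, u, ɤ, ɯ/ are all [+tense], but /ɛ/ (mid front unrounded lax vowel) is [-tense]. No other single segment can be removed to leave a set sharing one feature value that the removed segment lacks, so /ɛ/ is the odd one out.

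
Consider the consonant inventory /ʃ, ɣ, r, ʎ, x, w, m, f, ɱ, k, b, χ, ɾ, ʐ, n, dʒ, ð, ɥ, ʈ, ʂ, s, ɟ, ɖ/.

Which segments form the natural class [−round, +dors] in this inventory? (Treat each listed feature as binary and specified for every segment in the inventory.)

ɣ, ʎ, x, k, χ, ɟ

First, the [−round] segments are /ʃ, ɣ, r, ʎ, x, m, f, ɱ, k, b, χ, ɾ, ʐ, n, dʒ, ð, ʈ, ʂ, s, ɟ, ɖ/.
Of those, [+dorsal] leaves /ɣ, ʎ, x, k, χ, ɟ/.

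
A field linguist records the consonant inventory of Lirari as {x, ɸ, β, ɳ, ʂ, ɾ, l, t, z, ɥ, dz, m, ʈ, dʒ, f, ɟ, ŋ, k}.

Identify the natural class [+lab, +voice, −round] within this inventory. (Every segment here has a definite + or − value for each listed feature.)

Among the inventory, the [+labial] segments are /ɸ, β, ɥ, m, f/.
Intersecting with [+voice] gives /β, ɥ, m/.
Then [−round] leaves /β, m/.

β, m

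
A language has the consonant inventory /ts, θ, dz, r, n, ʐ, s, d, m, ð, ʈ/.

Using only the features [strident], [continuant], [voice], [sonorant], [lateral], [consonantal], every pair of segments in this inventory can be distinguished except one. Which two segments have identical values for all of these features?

n, m

Both /n/ and /m/ are [−strident], [−continuant], [+voice], [+sonorant], [−lateral], [+consonantal]. Since the list omits [labial] and [coronal] — which do distinguish the alveolar nasal from the bilabial nasal — this pair collapses; all other pairs remain distinct.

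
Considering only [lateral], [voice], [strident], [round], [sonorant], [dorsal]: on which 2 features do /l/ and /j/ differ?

[lateral], [dorsal]

/l/ (alveolar lateral approximant) and /j/ (palatal glide) agree on [+voice], [−strident], [−round], [+sonorant]. They differ on [lateral] (/l/ [+], /j/ [−]), [dorsal] (/l/ [−], /j/ [+]).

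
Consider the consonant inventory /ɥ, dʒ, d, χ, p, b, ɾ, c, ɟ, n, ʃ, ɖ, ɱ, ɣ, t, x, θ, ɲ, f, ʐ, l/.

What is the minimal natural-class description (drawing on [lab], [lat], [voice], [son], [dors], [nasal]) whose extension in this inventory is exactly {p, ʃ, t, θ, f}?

[−voice, −dors]

Every target segment is [−voice], [−dorsal]; each remaining inventory member fails at least one of these. Each conjunct is needed — [−dorsal] alone would also admit /dʒ, d, b, ɾ, …/; [−voice] alone would also admit /χ, c, x/ — and no other single listed feature has exactly this extension, so two is the minimum.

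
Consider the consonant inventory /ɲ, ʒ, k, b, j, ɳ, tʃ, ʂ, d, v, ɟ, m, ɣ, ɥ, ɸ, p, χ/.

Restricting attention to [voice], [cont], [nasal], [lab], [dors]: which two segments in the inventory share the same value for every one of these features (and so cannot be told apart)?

ɣ, j

Both /ɣ/ and /j/ are [+voice], [+continuant], [−nasal], [−labial], [+dorsal]. Since the list omits [sonorant] and [back] — which do distinguish the voiced velar fricative from the palatal glide — this pair collapses; all other pairs remain distinct.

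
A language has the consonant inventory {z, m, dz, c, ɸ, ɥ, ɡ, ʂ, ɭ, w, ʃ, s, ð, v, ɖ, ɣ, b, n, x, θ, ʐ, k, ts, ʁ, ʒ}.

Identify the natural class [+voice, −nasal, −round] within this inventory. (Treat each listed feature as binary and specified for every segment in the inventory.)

The [+voice] segments are /z, m, dz, ɥ, ɡ, ɭ, w, ð, v, ɖ, ɣ, b, n, ʐ, ʁ, ʒ/.
Intersecting with [−nasal] gives /z, dz, ɥ, ɡ, ɭ, w, ð, v, ɖ, ɣ, b, ʐ, ʁ, ʒ/.
Within that set, [−round] leaves /z, dz, ɡ, ɭ, ð, v, ɖ, ɣ, b, ʐ, ʁ, ʒ/.

z, dz, ɡ, ɭ, ð, v, ɖ, ɣ, b, ʐ, ʁ, ʒ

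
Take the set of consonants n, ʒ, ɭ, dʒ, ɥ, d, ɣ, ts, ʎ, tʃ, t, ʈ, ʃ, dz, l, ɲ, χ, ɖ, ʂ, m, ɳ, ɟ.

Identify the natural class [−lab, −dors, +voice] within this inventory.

n, ʒ, ɭ, dʒ, d, dz, l, ɖ, ɳ

Checking each segment against [−labial], [−dorsal], [+voice]: /n/ (alveolar nasal), /ʒ/ (voiced postalveolar fricative), /ɭ/ (retroflex lateral approximant), /dʒ/ (voiced postalveolar affricate), /d/ (voiced alveolar stop), /dz/ (voiced alveolar affricate), among others, satisfy every feature; every other segment in the inventory fails at least one.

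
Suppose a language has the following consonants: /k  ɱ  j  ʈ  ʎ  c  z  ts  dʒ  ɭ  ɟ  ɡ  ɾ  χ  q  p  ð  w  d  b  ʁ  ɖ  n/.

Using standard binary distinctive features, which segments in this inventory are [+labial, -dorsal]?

Among the inventory, the [+labial] segments are /ɱ, p, w, b/.
Among these, [-dorsal] leaves /ɱ, p, b/.

ɱ, p, b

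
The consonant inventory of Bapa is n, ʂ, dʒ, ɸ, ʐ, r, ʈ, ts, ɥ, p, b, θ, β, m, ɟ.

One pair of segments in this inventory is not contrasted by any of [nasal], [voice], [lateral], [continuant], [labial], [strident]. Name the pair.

Both /β/ and /ɥ/ are [-nasal], [+voice], [-lateral], [+continuant], [+labial], [-strident]. Since the list omits [sonorant], [round] and [dorsal] — which do distinguish the voiced bilabial fricative from the labial-palatal glide — this pair collapses; all other pairs remain distinct.

β, ɥ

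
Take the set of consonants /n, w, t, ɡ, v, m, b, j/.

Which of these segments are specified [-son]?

t, ɡ, v, b

The feature [sonorant] marks segments produced without turbulent airflow (nasals, liquids, glides, vowels). In this inventory /t, ɡ, v, b/ lack that property, so they are [-sonorant]; /n, w, m, j/ are [+sonorant].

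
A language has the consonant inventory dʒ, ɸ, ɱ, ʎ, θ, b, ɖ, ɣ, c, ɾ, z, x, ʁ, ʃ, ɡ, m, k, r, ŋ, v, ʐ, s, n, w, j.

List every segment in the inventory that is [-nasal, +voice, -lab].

dʒ, ʎ, ɖ, ɣ, ɾ, z, ʁ, ɡ, r, ʐ, j

Among the inventory, the [-nasal] segments are /dʒ, ɸ, ʎ, θ, b, ɖ, ɣ, c, ɾ, z, x, ʁ, ʃ, ɡ, k, r, v, ʐ, s, w, j/.
Among these, [+voice] gives /dʒ, ʎ, b, ɖ, ɣ, ɾ, z, ʁ, ɡ, r, v, ʐ, w, j/.
Then [-labial] leaves /dʒ, ʎ, ɖ, ɣ, ɾ, z, ʁ, ɡ, r, ʐ, j/.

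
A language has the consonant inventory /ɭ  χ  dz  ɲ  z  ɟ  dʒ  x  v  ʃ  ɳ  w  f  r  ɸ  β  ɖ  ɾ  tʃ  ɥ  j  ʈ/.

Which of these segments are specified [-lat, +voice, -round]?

dz, ɲ, z, ɟ, dʒ, v, ɳ, r, β, ɖ, ɾ, j

First, the [-lateral] segments are /χ, dz, ɲ, z, ɟ, dʒ, x, v, ʃ, ɳ, w, f, r, ɸ, β, ɖ, ɾ, tʃ, ɥ, j, ʈ/.
Of those, [+voice] gives /dz, ɲ, z, ɟ, dʒ, v, ɳ, w, r, β, ɖ, ɾ, ɥ, j/.
Among these, [-round] leaves /dz, ɲ, z, ɟ, dʒ, v, ɳ, r, β, ɖ, ɾ, j/.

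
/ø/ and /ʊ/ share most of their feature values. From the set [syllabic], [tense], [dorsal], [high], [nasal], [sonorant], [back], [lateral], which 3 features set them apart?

The two segments share [+syllabic], [+dorsal], [−nasal], [+sonorant], [−lateral]. The only features from the list on which they differ: /ø/ is [−high] while /ʊ/ is [+high]; /ø/ is [−back] while /ʊ/ is [+back]; /ø/ is [+tense] while /ʊ/ is [−tense].

[high], [back], [tense]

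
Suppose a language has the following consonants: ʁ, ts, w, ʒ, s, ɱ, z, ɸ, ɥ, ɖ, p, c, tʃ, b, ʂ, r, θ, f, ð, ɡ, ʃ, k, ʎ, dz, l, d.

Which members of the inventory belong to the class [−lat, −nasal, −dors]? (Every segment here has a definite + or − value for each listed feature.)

Eliminate segments failing any feature: /ʁ, w, ɥ, c, ɡ, k/ are [+dorsal]; /ɱ/ is [+nasal]; /ʎ, l/ are [+lateral]. The remaining /ts, ʒ, s, z, ɸ, ɖ, p, tʃ, b, ʂ, r, θ, f, ð, ʃ, dz, d/ satisfy [−lateral], [−nasal], [−dorsal].

ts, ʒ, s, z, ɸ, ɖ, p, tʃ, b, ʂ, r, θ, f, ð, ʃ, dz, d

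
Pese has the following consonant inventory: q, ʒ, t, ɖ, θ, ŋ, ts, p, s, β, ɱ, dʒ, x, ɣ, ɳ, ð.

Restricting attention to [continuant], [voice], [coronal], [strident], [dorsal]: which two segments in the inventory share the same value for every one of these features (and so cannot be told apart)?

ɳ, ɖ

Both /ɳ/ and /ɖ/ are [-continuant], [+voice], [+coronal], [-strident], [-dorsal]. Since the list omits [sonorant] and [nasal] — which do distinguish the retroflex nasal from the voiced retroflex stop — this pair collapses; all other pairs remain distinct.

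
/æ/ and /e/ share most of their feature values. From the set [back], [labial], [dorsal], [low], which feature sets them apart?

The two segments share [−back], [−labial], [+dorsal]. The only feature from the list on which they differ: /æ/ is [+low] while /e/ is [−low].

[low]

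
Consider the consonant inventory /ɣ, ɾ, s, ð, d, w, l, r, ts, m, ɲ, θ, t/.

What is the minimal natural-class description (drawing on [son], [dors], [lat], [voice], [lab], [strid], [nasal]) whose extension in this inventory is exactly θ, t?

[−voice, −strid]

/θ, t/ are all [−voice], [−strident], and no other segment in the inventory matches both values. Dropping any one of them over-generates: [−strident] alone would also admit /ɣ, ɾ, ð, d, …/; [−voice] alone would also admit /s, ts/. No other single listed feature picks out exactly this set either, so fewer than two features will not do.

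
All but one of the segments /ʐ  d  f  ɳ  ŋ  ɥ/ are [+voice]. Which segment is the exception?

/d, ʐ, ŋ, ɥ, ɳ/ are all [+voice]; /f/ (voiceless labiodental fricative) is [-voice].

f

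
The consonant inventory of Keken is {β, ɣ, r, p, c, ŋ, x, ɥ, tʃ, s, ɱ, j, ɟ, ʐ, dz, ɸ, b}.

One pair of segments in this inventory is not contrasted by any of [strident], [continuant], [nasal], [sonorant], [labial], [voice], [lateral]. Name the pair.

r, j

/r/ (alveolar trill) and /j/ (palatal glide) are both [-strident], [+continuant], [-nasal], [+sonorant], [-labial], [+voice], [-lateral], so none of the listed features separates them. (They do differ in [dorsal], which is not among the given features.) Every other pair in the inventory differs on at least one listed feature.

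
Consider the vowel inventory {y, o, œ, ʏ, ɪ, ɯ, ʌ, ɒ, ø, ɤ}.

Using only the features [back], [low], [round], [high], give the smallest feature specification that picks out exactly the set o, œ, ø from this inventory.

[−high, −low, +round]

Every target segment is [−high], [−low], [+round]; each remaining inventory member fails at least one of these. Each conjunct is needed — [−low, +round] alone would also admit /y, ʏ/; [−high, +round] alone would also admit /ɒ/; [−high, −low] alone would also admit /ʌ, ɤ/ — and no other combination of two listed features has exactly this extension, so three is the minimum.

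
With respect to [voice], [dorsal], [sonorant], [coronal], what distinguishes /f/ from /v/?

The two segments share [-dorsal], [-sonorant], [-coronal]. The only feature from the list on which they differ: /f/ is [-voice] while /v/ is [+voice].

[voice]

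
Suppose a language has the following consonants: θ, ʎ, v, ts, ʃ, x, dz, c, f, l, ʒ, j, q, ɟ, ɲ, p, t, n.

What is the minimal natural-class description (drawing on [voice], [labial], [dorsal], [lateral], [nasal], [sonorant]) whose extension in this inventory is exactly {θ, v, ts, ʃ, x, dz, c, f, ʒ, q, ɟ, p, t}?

The target set is precisely the extension of [−sonorant] in this inventory.

[−sonorant]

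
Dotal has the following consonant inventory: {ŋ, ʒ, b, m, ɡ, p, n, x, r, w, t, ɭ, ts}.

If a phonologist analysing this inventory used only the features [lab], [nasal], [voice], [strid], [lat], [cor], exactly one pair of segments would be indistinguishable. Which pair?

/b/ (voiced bilabial stop) and /w/ (labial-velar glide) are both [+labial], [−nasal], [+voice], [−strident], [−lateral], [−coronal], so none of the listed features separates them. (They do differ in [sonorant], [continuant], [round] and [dorsal], which are not among the given features.) Every other pair in the inventory differs on at least one listed feature.

b, w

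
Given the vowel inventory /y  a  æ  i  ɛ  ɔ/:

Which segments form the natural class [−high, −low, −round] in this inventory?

ɛ

The [−high] segments are /a, æ, ɛ, ɔ/.
Intersecting with [−low] gives /ɛ, ɔ/.
Intersecting with [−round] leaves /ɛ/.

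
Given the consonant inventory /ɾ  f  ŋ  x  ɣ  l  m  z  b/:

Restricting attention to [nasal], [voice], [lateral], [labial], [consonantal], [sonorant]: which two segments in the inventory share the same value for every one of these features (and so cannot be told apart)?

ɣ, z

/ɣ/ (voiced velar fricative) and /z/ (voiced alveolar fricative) are both [-nasal], [+voice], [-lateral], [-labial], [+consonantal], [-sonorant], so none of the listed features separates them. (They do differ in [strident], [coronal] and [dorsal], which are not among the given features.) Every other pair in the inventory differs on at least one listed feature.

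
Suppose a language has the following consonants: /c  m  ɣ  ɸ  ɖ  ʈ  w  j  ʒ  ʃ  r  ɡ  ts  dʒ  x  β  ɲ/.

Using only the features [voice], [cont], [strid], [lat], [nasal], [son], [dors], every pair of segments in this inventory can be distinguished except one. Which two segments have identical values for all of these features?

/w/ (labial-velar glide) and /j/ (palatal glide) are both [+voice], [+continuant], [−strident], [−lateral], [−nasal], [+sonorant], [+dorsal], so none of the listed features separates them. (They do differ in [labial], [round] and [back], which are not among the given features.) Every other pair in the inventory differs on at least one listed feature.

w, j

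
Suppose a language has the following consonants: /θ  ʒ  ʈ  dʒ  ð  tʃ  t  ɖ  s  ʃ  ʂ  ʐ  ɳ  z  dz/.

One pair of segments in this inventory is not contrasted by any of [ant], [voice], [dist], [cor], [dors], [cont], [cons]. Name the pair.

Both /ɳ/ and /ɖ/ are [-anterior], [+voice], [-distributed], [+coronal], [-dorsal], [-continuant], [+consonantal]. Since the list omits [sonorant] and [nasal] — which do distinguish the retroflex nasal from the voiced retroflex stop — this pair collapses; all other pairs remain distinct.

ɳ, ɖ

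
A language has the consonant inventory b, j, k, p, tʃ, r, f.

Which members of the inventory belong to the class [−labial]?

The [−labial] segments here are /j, k, tʃ, r/; the remaining /b, p, f/ are [+labial].

j, k, tʃ, r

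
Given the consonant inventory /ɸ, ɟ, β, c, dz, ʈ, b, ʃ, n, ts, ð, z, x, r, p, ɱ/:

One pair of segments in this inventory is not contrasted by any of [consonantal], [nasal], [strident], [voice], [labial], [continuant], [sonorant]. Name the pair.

c, ʈ

On the given features, /c/ and /ʈ/ have an identical profile: [+consonantal], [−nasal], [−strident], [−voice], [−labial], [−continuant], [−sonorant]. No other two segments in the inventory coincide on all 7 features. (They do differ in [dorsal], which is not among the given features.)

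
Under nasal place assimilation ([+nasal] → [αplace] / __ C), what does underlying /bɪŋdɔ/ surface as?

The only nasal preceding a consonant is /ŋ/ before /d/. /d/ is [+coronal], so /ŋ/ → /n/, giving [bɪndɔ].

[bɪndɔ]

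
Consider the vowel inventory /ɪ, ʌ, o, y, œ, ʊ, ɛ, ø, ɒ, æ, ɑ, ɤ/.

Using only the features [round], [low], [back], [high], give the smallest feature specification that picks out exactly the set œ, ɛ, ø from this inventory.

[−high, −low, −back]

The class [−high], [−low], [−back] has exactly /œ, ɛ, ø/ as its extension in this inventory. No smaller conjunction from the listed features achieves this: [−low, −back] alone would also admit /ɪ, y/; [−high, −back] alone would also admit /æ/; [−high, −low] alone would also admit /ʌ, o, ɤ/; and checking the remaining two-feature bundles turns up none with this extension.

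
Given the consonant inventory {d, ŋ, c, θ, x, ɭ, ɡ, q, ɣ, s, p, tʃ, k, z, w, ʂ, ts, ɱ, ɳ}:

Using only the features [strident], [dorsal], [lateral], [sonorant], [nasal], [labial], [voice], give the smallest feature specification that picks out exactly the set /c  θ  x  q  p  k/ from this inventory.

[−voice, −strident]

The class [−voice], [−strident] has exactly /c, θ, x, q, p, k/ as its extension in this inventory. No smaller conjunction from the listed features achieves this: [−strident] alone would also admit /d, ŋ, ɭ, ɡ, …/; [−voice] alone would also admit /s, tʃ, ʂ, ts/; and checking the remaining single features turns up none with this extension.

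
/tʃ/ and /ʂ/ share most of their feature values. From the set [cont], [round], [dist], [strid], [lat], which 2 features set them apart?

/tʃ/ is the voiceless postalveolar affricate and /ʂ/ is the voiceless retroflex fricative. Both are [−round], [+strident], [−lateral]. /tʃ/ is [−continuant] while /ʂ/ is [+continuant]; /tʃ/ is [+distributed] while /ʂ/ is [−distributed], so the distinguishing features are [continuant], [distributed].

[continuant], [distributed]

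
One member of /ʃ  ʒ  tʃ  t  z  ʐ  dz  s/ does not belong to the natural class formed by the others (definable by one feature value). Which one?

/dz, tʃ, ʒ, s, z, ʐ, ʃ/ are all [+strident], but /t/ (voiceless alveolar stop) is [-strident]. No other single segment can be removed to leave a set sharing one feature value that the removed segment lacks, so /t/ is the odd one out.

t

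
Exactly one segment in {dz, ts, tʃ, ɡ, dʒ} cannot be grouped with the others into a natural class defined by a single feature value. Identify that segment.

ɡ

/dʒ, dz, tʃ, ts/ are all [+delayed release], but /ɡ/ (voiced velar stop) is [-delayed release]. No other single segment can be removed to leave a set sharing one feature value that the removed segment lacks, so /ɡ/ is the odd one out.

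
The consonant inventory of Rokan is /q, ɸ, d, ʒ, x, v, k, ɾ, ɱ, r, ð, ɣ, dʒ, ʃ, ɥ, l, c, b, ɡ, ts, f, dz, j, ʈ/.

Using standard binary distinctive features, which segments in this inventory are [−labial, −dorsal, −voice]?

ʃ, ts, ʈ

Eliminate segments failing any feature: /q, x, k, ɣ, c, ɡ, j/ are [+dorsal]; /ɸ, v, ɱ, ɥ, b, f/ are [+labial]; /d, ʒ, ɾ, r, ð, dʒ, l, dz/ are [+voice]. The remaining /ʃ, ts, ʈ/ satisfy [−labial], [−dorsal], [−voice].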